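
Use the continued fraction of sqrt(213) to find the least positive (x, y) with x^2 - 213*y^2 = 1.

First expand sqrt(213) as a continued fraction. With x_i = (sqrt(213) + m_i)/d_i and (m_0, d_0) = (0, 1): a_0 = floor(sqrt(213)) = 14, since 14^2 = 196 <= 213 < 225 = 15^2.
Iterate m_{i+1} = d_i*a_i - m_i, d_{i+1} = (213 - m_{i+1}^2)/d_i, a_{i+1} = floor((a_0 + m_{i+1})/d_{i+1}):
  m_1 = 1*14 - 0 = 14, d_1 = (213 - 14^2)/1 = 17/1 = 17, a_1 = floor((14 + 14)/17) = 1.
  m_2 = 17*1 - 14 = 3, d_2 = (213 - 3^2)/17 = 204/17 = 12, a_2 = floor((14 + 3)/12) = 1.
  m_3 = 12*1 - 3 = 9, d_3 = (213 - 9^2)/12 = 132/12 = 11, a_3 = floor((14 + 9)/11) = 2.
  m_4 = 11*2 - 9 = 13, d_4 = (213 - 13^2)/11 = 44/11 = 4, a_4 = floor((14 + 13)/4) = 6.
  m_5 = 4*6 - 13 = 11, d_5 = (213 - 11^2)/4 = 92/4 = 23, a_5 = floor((14 + 11)/23) = 1.
  m_6 = 23*1 - 11 = 12, d_6 = (213 - 12^2)/23 = 69/23 = 3, a_6 = floor((14 + 12)/3) = 8.
  m_7 = 3*8 - 12 = 12, d_7 = (213 - 12^2)/3 = 69/3 = 23, a_7 = floor((14 + 12)/23) = 1.
  m_8 = 23*1 - 12 = 11, d_8 = (213 - 11^2)/23 = 92/23 = 4, a_8 = floor((14 + 11)/4) = 6.
  m_9 = 4*6 - 11 = 13, d_9 = (213 - 13^2)/4 = 44/4 = 11, a_9 = floor((14 + 13)/11) = 2.
  m_10 = 11*2 - 13 = 9, d_10 = (213 - 9^2)/11 = 132/11 = 12, a_10 = floor((14 + 9)/12) = 1.
  m_11 = 12*1 - 9 = 3, d_11 = (213 - 3^2)/12 = 204/12 = 17, a_11 = floor((14 + 3)/17) = 1.
  m_12 = 17*1 - 3 = 14, d_12 = (213 - 14^2)/17 = 17/17 = 1, a_12 = floor((14 + 14)/1) = 28.
  m_13 = 1*28 - 14 = 14, d_13 = (213 - 14^2)/1 = 17/1 = 17: (m_13, d_13) = (m_1, d_1) = (14, 17), so from here the quotients repeat a_1, ..., a_12; the period length is 12.
So sqrt(213) = [14; (1, 1, 2, 6, 1, 8, 1, 6, 2, 1, 1, 28)] with period length k = 12.
k is even, so the fundamental solution of x^2 - 213y^2 = 1 is (p_{k-1}, q_{k-1}) = (p_11, q_11); compute convergents through index 11.
Convergents (p_i = a_i*p_{i-1} + p_{i-2}, q_i = a_i*q_{i-1} + q_{i-2} with p_{-2}=0, p_{-1}=1, q_{-2}=1, q_{-1}=0):
  i=0: a_0=14, p_0 = 14*1 + 0 = 14, q_0 = 14*0 + 1 = 1.
  i=1: a_1=1, p_1 = 1*14 + 1 = 15, q_1 = 1*1 + 0 = 1.
  i=2: a_2=1, p_2 = 1*15 + 14 = 29, q_2 = 1*1 + 1 = 2.
  i=3: a_3=2, p_3 = 2*29 + 15 = 73, q_3 = 2*2 + 1 = 5.
  i=4: a_4=6, p_4 = 6*73 + 29 = 467, q_4 = 6*5 + 2 = 32.
  i=5: a_5=1, p_5 = 1*467 + 73 = 540, q_5 = 1*32 + 5 = 37.
  i=6: a_6=8, p_6 = 8*540 + 467 = 4787, q_6 = 8*37 + 32 = 328.
  i=7: a_7=1, p_7 = 1*4787 + 540 = 5327, q_7 = 1*328 + 37 = 365.
  i=8: a_8=6, p_8 = 6*5327 + 4787 = 36749, q_8 = 6*365 + 328 = 2518.
  i=9: a_9=2, p_9 = 2*36749 + 5327 = 78825, q_9 = 2*2518 + 365 = 5401.
  i=10: a_10=1, p_10 = 1*78825 + 36749 = 115574, q_10 = 1*5401 + 2518 = 7919.
  i=11: a_11=1, p_11 = 1*115574 + 78825 = 194399, q_11 = 1*7919 + 5401 = 13320.
Check: 194399^2 - 213*13320^2 = 37790971201 - 37790971200 = 1, so (x, y) = (194399, 13320) solves the equation, and by the theorem it is the least positive solution.

(x, y) = (194399, 13320)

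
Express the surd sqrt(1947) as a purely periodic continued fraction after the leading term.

[44; (8, 88)]

Write x_i = (sqrt(1947) + m_i)/d_i with (m_0, d_0) = (0, 1). a_0 = floor(sqrt(1947)) = 44, since 44^2 = 1936 <= 1947 < 2025 = 45^2.
Iterate m_{i+1} = d_i*a_i - m_i, d_{i+1} = (1947 - m_{i+1}^2)/d_i, a_{i+1} = floor((a_0 + m_{i+1})/d_{i+1}):
  m_1 = 1*44 - 0 = 44, d_1 = (1947 - 44^2)/1 = 11/1 = 11, a_1 = floor((44 + 44)/11) = 8.
  m_2 = 11*8 - 44 = 44, d_2 = (1947 - 44^2)/11 = 11/11 = 1, a_2 = floor((44 + 44)/1) = 88.
  m_3 = 1*88 - 44 = 44, d_3 = (1947 - 44^2)/1 = 11/1 = 11: (m_3, d_3) = (m_1, d_1) = (44, 11), so from here the quotients repeat a_1, a_2; the period length is 2.
Hence the expansion of sqrt(1947) is a_0 = 44 followed by the repeating block 8, 88 (period 2).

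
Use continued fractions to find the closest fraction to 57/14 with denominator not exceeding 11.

Expand x = 57/14 as a continued fraction with the Euclidean algorithm:
  57 = 4*14 + 1, so a_0 = 4.
  14 = 14*1 + 0, so a_1 = 14.
so x = [4; 14].
Convergents (p_i = a_i*p_{i-1} + p_{i-2}, q_i = a_i*q_{i-1} + q_{i-2} with p_{-2}=0, p_{-1}=1, q_{-2}=1, q_{-1}=0), until the denominator exceeds 11:
  i=0: a_0=4, p_0 = 4*1 + 0 = 4, q_0 = 4*0 + 1 = 1.
  i=1: a_1=14, p_1 = 14*4 + 1 = 57, q_1 = 14*1 + 0 = 14.
q_1 = 14 > 11, so the last convergent with denominator <= 11 is p_0/q_0 = 4/1.
The closest fraction with denominator <= 11 is either p_0/q_0 or the intermediate fraction (k*p_0 + p_{-1})/(k*q_0 + q_{-1}) with the largest k >= 1 whose denominator stays <= 11; these approach x as k grows, and every other convergent or intermediate fraction in range is farther away.
Largest k: floor((11 - q_{-1})/q_0) = floor((11 - 0)/1) = 11 (using the seeds p_{-1} = 1, q_{-1} = 0).
That gives (11*4 + 1)/(11*1 + 0) = 45/11.
Compare the errors: |x - 4/1| = |57*1 - 4*14|/(14*1) = 1/14, and |x - 45/11| = |57*11 - 45*14|/(14*11) = 3/154.
Cross-multiplying, 3*14 = 42 < 154 = 1*154, so 3/154 is smaller: the intermediate fraction 45/11 is closer to x than 4/1.

45/11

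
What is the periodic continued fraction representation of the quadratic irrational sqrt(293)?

[17; (8, 1, 1, 8, 34)]

Write x_i = (sqrt(293) + m_i)/d_i with (m_0, d_0) = (0, 1). a_0 = floor(sqrt(293)) = 17, since 17^2 = 289 <= 293 < 324 = 18^2.
Iterate m_{i+1} = d_i*a_i - m_i, d_{i+1} = (293 - m_{i+1}^2)/d_i, a_{i+1} = floor((a_0 + m_{i+1})/d_{i+1}):
  m_1 = 1*17 - 0 = 17, d_1 = (293 - 17^2)/1 = 4/1 = 4, a_1 = floor((17 + 17)/4) = 8.
  m_2 = 4*8 - 17 = 15, d_2 = (293 - 15^2)/4 = 68/4 = 17, a_2 = floor((17 + 15)/17) = 1.
  m_3 = 17*1 - 15 = 2, d_3 = (293 - 2^2)/17 = 289/17 = 17, a_3 = floor((17 + 2)/17) = 1.
  m_4 = 17*1 - 2 = 15, d_4 = (293 - 15^2)/17 = 68/17 = 4, a_4 = floor((17 + 15)/4) = 8.
  m_5 = 4*8 - 15 = 17, d_5 = (293 - 17^2)/4 = 4/4 = 1, a_5 = floor((17 + 17)/1) = 34.
  m_6 = 1*34 - 17 = 17, d_6 = (293 - 17^2)/1 = 4/1 = 4: (m_6, d_6) = (m_1, d_1) = (17, 4), so from here the quotients repeat a_1, ..., a_5; the period length is 5.
Hence the expansion of sqrt(293) is a_0 = 17 followed by the repeating block 8, 1, 1, 8, 34 (period 5).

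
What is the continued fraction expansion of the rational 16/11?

[1; 2, 5]

Run the Euclidean algorithm on 16 and 11; the successive quotients are the partial quotients a_0, a_1, ... (each step inverts the fractional part left over by the previous one):
  16 = 1*11 + 5, so a_0 = 1.
  11 = 2*5 + 1, so a_1 = 2.
  5 = 5*1 + 0, so a_2 = 5.
The remainder reaches 0 after 3 divisions, so the expansion has 3 partial quotients, read off in order.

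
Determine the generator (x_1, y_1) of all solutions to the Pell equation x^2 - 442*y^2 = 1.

(x, y) = (883, 42)

First expand sqrt(442) as a continued fraction. With x_i = (sqrt(442) + m_i)/d_i and (m_0, d_0) = (0, 1): a_0 = floor(sqrt(442)) = 21, since 21^2 = 441 <= 442 < 484 = 22^2.
Iterate m_{i+1} = d_i*a_i - m_i, d_{i+1} = (442 - m_{i+1}^2)/d_i, a_{i+1} = floor((a_0 + m_{i+1})/d_{i+1}):
  m_1 = 1*21 - 0 = 21, d_1 = (442 - 21^2)/1 = 1/1 = 1, a_1 = floor((21 + 21)/1) = 42.
  m_2 = 1*42 - 21 = 21, d_2 = (442 - 21^2)/1 = 1/1 = 1: (m_2, d_2) = (m_1, d_1) = (21, 1), so from here the quotient a_1 repeats; the period length is 1.
So sqrt(442) = [21; (42)] with period length k = 1.
k is odd, so (p_{k-1}, q_{k-1}) only solves x^2 - 442y^2 = -1 and the fundamental solution of x^2 - 442y^2 = 1 is (p_{2k-1}, q_{2k-1}) = (p_1, q_1); compute convergents through index 1, running through the period twice.
Convergents (p_i = a_i*p_{i-1} + p_{i-2}, q_i = a_i*q_{i-1} + q_{i-2} with p_{-2}=0, p_{-1}=1, q_{-2}=1, q_{-1}=0):
  i=0: a_0=21, p_0 = 21*1 + 0 = 21, q_0 = 21*0 + 1 = 1.
  i=1: a_1=42, p_1 = 42*21 + 1 = 883, q_1 = 42*1 + 0 = 42.
Indeed p_0^2 - 442*q_0^2 = 441 - 442 = -1, not +1.
Check: 883^2 - 442*42^2 = 779689 - 779688 = 1, so (x, y) = (883, 42) solves the equation, and by the theorem it is the least positive solution.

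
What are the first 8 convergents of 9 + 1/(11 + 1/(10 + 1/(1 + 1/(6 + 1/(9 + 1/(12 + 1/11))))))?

Using the convergent recurrence p_i = a_i*p_{i-1} + p_{i-2}, q_i = a_i*q_{i-1} + q_{i-2} with p_{-2}=0, p_{-1}=1, q_{-2}=1, q_{-1}=0:
  i=0: a_0=9, p_0 = 9*1 + 0 = 9, q_0 = 9*0 + 1 = 1.
  i=1: a_1=11, p_1 = 11*9 + 1 = 100, q_1 = 11*1 + 0 = 11.
  i=2: a_2=10, p_2 = 10*100 + 9 = 1009, q_2 = 10*11 + 1 = 111.
  i=3: a_3=1, p_3 = 1*1009 + 100 = 1109, q_3 = 1*111 + 11 = 122.
  i=4: a_4=6, p_4 = 6*1109 + 1009 = 7663, q_4 = 6*122 + 111 = 843.
  i=5: a_5=9, p_5 = 9*7663 + 1109 = 70076, q_5 = 9*843 + 122 = 7709.
  i=6: a_6=12, p_6 = 12*70076 + 7663 = 848575, q_6 = 12*7709 + 843 = 93351.
  i=7: a_7=11, p_7 = 11*848575 + 70076 = 9404401, q_7 = 11*93351 + 7709 = 1034570.

9/1, 100/11, 1009/111, 1109/122, 7663/843, 70076/7709, 848575/93351, 9404401/1034570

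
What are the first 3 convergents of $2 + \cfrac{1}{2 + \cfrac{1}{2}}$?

Using the convergent recurrence p_i = a_i*p_{i-1} + p_{i-2}, q_i = a_i*q_{i-1} + q_{i-2} with p_{-2}=0, p_{-1}=1, q_{-2}=1, q_{-1}=0:
  i=0: a_0=2, p_0 = 2*1 + 0 = 2, q_0 = 2*0 + 1 = 1.
  i=1: a_1=2, p_1 = 2*2 + 1 = 5, q_1 = 2*1 + 0 = 2.
  i=2: a_2=2, p_2 = 2*5 + 2 = 12, q_2 = 2*2 + 1 = 5.

2/1, 5/2, 12/5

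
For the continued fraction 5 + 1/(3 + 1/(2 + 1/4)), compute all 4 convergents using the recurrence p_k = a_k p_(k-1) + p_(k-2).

5/1, 16/3, 37/7, 164/31

Using the convergent recurrence p_i = a_i*p_{i-1} + p_{i-2}, q_i = a_i*q_{i-1} + q_{i-2} with p_{-2}=0, p_{-1}=1, q_{-2}=1, q_{-1}=0:
  i=0: a_0=5, p_0 = 5*1 + 0 = 5, q_0 = 5*0 + 1 = 1.
  i=1: a_1=3, p_1 = 3*5 + 1 = 16, q_1 = 3*1 + 0 = 3.
  i=2: a_2=2, p_2 = 2*16 + 5 = 37, q_2 = 2*3 + 1 = 7.
  i=3: a_3=4, p_3 = 4*37 + 16 = 164, q_3 = 4*7 + 3 = 31.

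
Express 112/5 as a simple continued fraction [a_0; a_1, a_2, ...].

Run the Euclidean algorithm on 112 and 5; the successive quotients are the partial quotients a_0, a_1, ... (each step inverts the fractional part left over by the previous one):
  112 = 22*5 + 2, so a_0 = 22.
  5 = 2*2 + 1, so a_1 = 2.
  2 = 2*1 + 0, so a_2 = 2.
The remainder reaches 0 after 3 divisions, so the expansion has 3 partial quotients, read off in order.

[22; 2, 2]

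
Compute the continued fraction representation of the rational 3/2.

Run the Euclidean algorithm on 3 and 2; the successive quotients are the partial quotients a_0, a_1, ... (each step inverts the fractional part left over by the previous one):
  3 = 1*2 + 1, so a_0 = 1.
  2 = 2*1 + 0, so a_1 = 2.
The remainder reaches 0 after 2 divisions, so the expansion has 2 partial quotients, read off in order.

[1; 2]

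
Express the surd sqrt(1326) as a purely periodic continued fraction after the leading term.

[36; (2, 2, 2, 2, 2, 72)]

Write x_i = (sqrt(1326) + m_i)/d_i with (m_0, d_0) = (0, 1). a_0 = floor(sqrt(1326)) = 36, since 36^2 = 1296 <= 1326 < 1369 = 37^2.
Iterate m_{i+1} = d_i*a_i - m_i, d_{i+1} = (1326 - m_{i+1}^2)/d_i, a_{i+1} = floor((a_0 + m_{i+1})/d_{i+1}):
  m_1 = 1*36 - 0 = 36, d_1 = (1326 - 36^2)/1 = 30/1 = 30, a_1 = floor((36 + 36)/30) = 2.
  m_2 = 30*2 - 36 = 24, d_2 = (1326 - 24^2)/30 = 750/30 = 25, a_2 = floor((36 + 24)/25) = 2.
  m_3 = 25*2 - 24 = 26, d_3 = (1326 - 26^2)/25 = 650/25 = 26, a_3 = floor((36 + 26)/26) = 2.
  m_4 = 26*2 - 26 = 26, d_4 = (1326 - 26^2)/26 = 650/26 = 25, a_4 = floor((36 + 26)/25) = 2.
  m_5 = 25*2 - 26 = 24, d_5 = (1326 - 24^2)/25 = 750/25 = 30, a_5 = floor((36 + 24)/30) = 2.
  m_6 = 30*2 - 24 = 36, d_6 = (1326 - 36^2)/30 = 30/30 = 1, a_6 = floor((36 + 36)/1) = 72.
  m_7 = 1*72 - 36 = 36, d_7 = (1326 - 36^2)/1 = 30/1 = 30: (m_7, d_7) = (m_1, d_1) = (36, 30), so from here the quotients repeat a_1, ..., a_6; the period length is 6.
Hence the expansion of sqrt(1326) is a_0 = 36 followed by the repeating block 2, 2, 2, 2, 2, 72 (period 6).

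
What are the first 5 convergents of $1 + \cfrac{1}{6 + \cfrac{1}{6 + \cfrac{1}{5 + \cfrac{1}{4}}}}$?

Using the convergent recurrence p_i = a_i*p_{i-1} + p_{i-2}, q_i = a_i*q_{i-1} + q_{i-2} with p_{-2}=0, p_{-1}=1, q_{-2}=1, q_{-1}=0:
  i=0: a_0=1, p_0 = 1*1 + 0 = 1, q_0 = 1*0 + 1 = 1.
  i=1: a_1=6, p_1 = 6*1 + 1 = 7, q_1 = 6*1 + 0 = 6.
  i=2: a_2=6, p_2 = 6*7 + 1 = 43, q_2 = 6*6 + 1 = 37.
  i=3: a_3=5, p_3 = 5*43 + 7 = 222, q_3 = 5*37 + 6 = 191.
  i=4: a_4=4, p_4 = 4*222 + 43 = 931, q_4 = 4*191 + 37 = 801.

1/1, 7/6, 43/37, 222/191, 931/801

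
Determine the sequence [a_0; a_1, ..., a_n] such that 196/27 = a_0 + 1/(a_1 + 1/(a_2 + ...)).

[7; 3, 1, 6]

Run the Euclidean algorithm on 196 and 27; the successive quotients are the partial quotients a_0, a_1, ... (each step inverts the fractional part left over by the previous one):
  196 = 7*27 + 7, so a_0 = 7.
  27 = 3*7 + 6, so a_1 = 3.
  7 = 1*6 + 1, so a_2 = 1.
  6 = 6*1 + 0, so a_3 = 6.
The remainder reaches 0 after 4 divisions, so the expansion has 4 partial quotients, read off in order.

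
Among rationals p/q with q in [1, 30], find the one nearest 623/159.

47/12

Expand x = 623/159 as a continued fraction with the Euclidean algorithm:
  623 = 3*159 + 146, so a_0 = 3.
  159 = 1*146 + 13, so a_1 = 1.
  146 = 11*13 + 3, so a_2 = 11.
  13 = 4*3 + 1, so a_3 = 4.
  3 = 3*1 + 0, so a_4 = 3.
so x = [3; 1, 11, 4, 3].
Convergents (p_i = a_i*p_{i-1} + p_{i-2}, q_i = a_i*q_{i-1} + q_{i-2} with p_{-2}=0, p_{-1}=1, q_{-2}=1, q_{-1}=0), until the denominator exceeds 30:
  i=0: a_0=3, p_0 = 3*1 + 0 = 3, q_0 = 3*0 + 1 = 1.
  i=1: a_1=1, p_1 = 1*3 + 1 = 4, q_1 = 1*1 + 0 = 1.
  i=2: a_2=11, p_2 = 11*4 + 3 = 47, q_2 = 11*1 + 1 = 12.
  i=3: a_3=4, p_3 = 4*47 + 4 = 192, q_3 = 4*12 + 1 = 49.
q_3 = 49 > 30, so the last convergent with denominator <= 30 is p_2/q_2 = 47/12.
The closest fraction with denominator <= 30 is either p_2/q_2 or the intermediate fraction (k*p_2 + p_1)/(k*q_2 + q_1) with the largest k >= 1 whose denominator stays <= 30; these approach x as k grows, and every other convergent or intermediate fraction in range is farther away.
Largest k: floor((30 - q_1)/q_2) = floor((30 - 1)/12) = 2.
That gives (2*47 + 4)/(2*12 + 1) = 98/25.
Compare the errors: |x - 47/12| = |623*12 - 47*159|/(159*12) = 3/1908, and |x - 98/25| = |623*25 - 98*159|/(159*25) = 7/3975.
Cross-multiplying, 3*3975 = 11925 < 13356 = 7*1908, so 3/1908 is smaller: the convergent 47/12 is closer to x than 98/25.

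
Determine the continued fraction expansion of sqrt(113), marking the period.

Write x_i = (sqrt(113) + m_i)/d_i with (m_0, d_0) = (0, 1). a_0 = floor(sqrt(113)) = 10, since 10^2 = 100 <= 113 < 121 = 11^2.
Iterate m_{i+1} = d_i*a_i - m_i, d_{i+1} = (113 - m_{i+1}^2)/d_i, a_{i+1} = floor((a_0 + m_{i+1})/d_{i+1}):
  m_1 = 1*10 - 0 = 10, d_1 = (113 - 10^2)/1 = 13/1 = 13, a_1 = floor((10 + 10)/13) = 1.
  m_2 = 13*1 - 10 = 3, d_2 = (113 - 3^2)/13 = 104/13 = 8, a_2 = floor((10 + 3)/8) = 1.
  m_3 = 8*1 - 3 = 5, d_3 = (113 - 5^2)/8 = 88/8 = 11, a_3 = floor((10 + 5)/11) = 1.
  m_4 = 11*1 - 5 = 6, d_4 = (113 - 6^2)/11 = 77/11 = 7, a_4 = floor((10 + 6)/7) = 2.
  m_5 = 7*2 - 6 = 8, d_5 = (113 - 8^2)/7 = 49/7 = 7, a_5 = floor((10 + 8)/7) = 2.
  m_6 = 7*2 - 8 = 6, d_6 = (113 - 6^2)/7 = 77/7 = 11, a_6 = floor((10 + 6)/11) = 1.
  m_7 = 11*1 - 6 = 5, d_7 = (113 - 5^2)/11 = 88/11 = 8, a_7 = floor((10 + 5)/8) = 1.
  m_8 = 8*1 - 5 = 3, d_8 = (113 - 3^2)/8 = 104/8 = 13, a_8 = floor((10 + 3)/13) = 1.
  m_9 = 13*1 - 3 = 10, d_9 = (113 - 10^2)/13 = 13/13 = 1, a_9 = floor((10 + 10)/1) = 20.
  m_10 = 1*20 - 10 = 10, d_10 = (113 - 10^2)/1 = 13/1 = 13: (m_10, d_10) = (m_1, d_1) = (10, 13), so from here the quotients repeat a_1, ..., a_9; the period length is 9.
Hence the expansion of sqrt(113) is a_0 = 10 followed by the repeating block 1, 1, 1, 2, 2, 1, 1, 1, 20 (period 9).

[10; (1, 1, 1, 2, 2, 1, 1, 1, 20)]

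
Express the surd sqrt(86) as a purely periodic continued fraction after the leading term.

Write x_i = (sqrt(86) + m_i)/d_i with (m_0, d_0) = (0, 1). a_0 = floor(sqrt(86)) = 9, since 9^2 = 81 <= 86 < 100 = 10^2.
Iterate m_{i+1} = d_i*a_i - m_i, d_{i+1} = (86 - m_{i+1}^2)/d_i, a_{i+1} = floor((a_0 + m_{i+1})/d_{i+1}):
  m_1 = 1*9 - 0 = 9, d_1 = (86 - 9^2)/1 = 5/1 = 5, a_1 = floor((9 + 9)/5) = 3.
  m_2 = 5*3 - 9 = 6, d_2 = (86 - 6^2)/5 = 50/5 = 10, a_2 = floor((9 + 6)/10) = 1.
  m_3 = 10*1 - 6 = 4, d_3 = (86 - 4^2)/10 = 70/10 = 7, a_3 = floor((9 + 4)/7) = 1.
  m_4 = 7*1 - 4 = 3, d_4 = (86 - 3^2)/7 = 77/7 = 11, a_4 = floor((9 + 3)/11) = 1.
  m_5 = 11*1 - 3 = 8, d_5 = (86 - 8^2)/11 = 22/11 = 2, a_5 = floor((9 + 8)/2) = 8.
  m_6 = 2*8 - 8 = 8, d_6 = (86 - 8^2)/2 = 22/2 = 11, a_6 = floor((9 + 8)/11) = 1.
  m_7 = 11*1 - 8 = 3, d_7 = (86 - 3^2)/11 = 77/11 = 7, a_7 = floor((9 + 3)/7) = 1.
  m_8 = 7*1 - 3 = 4, d_8 = (86 - 4^2)/7 = 70/7 = 10, a_8 = floor((9 + 4)/10) = 1.
  m_9 = 10*1 - 4 = 6, d_9 = (86 - 6^2)/10 = 50/10 = 5, a_9 = floor((9 + 6)/5) = 3.
  m_10 = 5*3 - 6 = 9, d_10 = (86 - 9^2)/5 = 5/5 = 1, a_10 = floor((9 + 9)/1) = 18.
  m_11 = 1*18 - 9 = 9, d_11 = (86 - 9^2)/1 = 5/1 = 5: (m_11, d_11) = (m_1, d_1) = (9, 5), so from here the quotients repeat a_1, ..., a_10; the period length is 10.
Hence the expansion of sqrt(86) is a_0 = 9 followed by the repeating block 3, 1, 1, 1, 8, 1, 1, 1, 3, 18 (period 10).

[9; (3, 1, 1, 1, 8, 1, 1, 1, 3, 18)]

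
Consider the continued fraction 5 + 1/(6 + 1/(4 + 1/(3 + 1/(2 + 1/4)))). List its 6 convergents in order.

Using the convergent recurrence p_i = a_i*p_{i-1} + p_{i-2}, q_i = a_i*q_{i-1} + q_{i-2} with p_{-2}=0, p_{-1}=1, q_{-2}=1, q_{-1}=0:
  i=0: a_0=5, p_0 = 5*1 + 0 = 5, q_0 = 5*0 + 1 = 1.
  i=1: a_1=6, p_1 = 6*5 + 1 = 31, q_1 = 6*1 + 0 = 6.
  i=2: a_2=4, p_2 = 4*31 + 5 = 129, q_2 = 4*6 + 1 = 25.
  i=3: a_3=3, p_3 = 3*129 + 31 = 418, q_3 = 3*25 + 6 = 81.
  i=4: a_4=2, p_4 = 2*418 + 129 = 965, q_4 = 2*81 + 25 = 187.
  i=5: a_5=4, p_5 = 4*965 + 418 = 4278, q_5 = 4*187 + 81 = 829.

5/1, 31/6, 129/25, 418/81, 965/187, 4278/829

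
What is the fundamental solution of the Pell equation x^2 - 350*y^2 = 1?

(x, y) = (449, 24)

First expand sqrt(350) as a continued fraction. With x_i = (sqrt(350) + m_i)/d_i and (m_0, d_0) = (0, 1): a_0 = floor(sqrt(350)) = 18, since 18^2 = 324 <= 350 < 361 = 19^2.
Iterate m_{i+1} = d_i*a_i - m_i, d_{i+1} = (350 - m_{i+1}^2)/d_i, a_{i+1} = floor((a_0 + m_{i+1})/d_{i+1}):
  m_1 = 1*18 - 0 = 18, d_1 = (350 - 18^2)/1 = 26/1 = 26, a_1 = floor((18 + 18)/26) = 1.
  m_2 = 26*1 - 18 = 8, d_2 = (350 - 8^2)/26 = 286/26 = 11, a_2 = floor((18 + 8)/11) = 2.
  m_3 = 11*2 - 8 = 14, d_3 = (350 - 14^2)/11 = 154/11 = 14, a_3 = floor((18 + 14)/14) = 2.
  m_4 = 14*2 - 14 = 14, d_4 = (350 - 14^2)/14 = 154/14 = 11, a_4 = floor((18 + 14)/11) = 2.
  m_5 = 11*2 - 14 = 8, d_5 = (350 - 8^2)/11 = 286/11 = 26, a_5 = floor((18 + 8)/26) = 1.
  m_6 = 26*1 - 8 = 18, d_6 = (350 - 18^2)/26 = 26/26 = 1, a_6 = floor((18 + 18)/1) = 36.
  m_7 = 1*36 - 18 = 18, d_7 = (350 - 18^2)/1 = 26/1 = 26: (m_7, d_7) = (m_1, d_1) = (18, 26), so from here the quotients repeat a_1, ..., a_6; the period length is 6.
So sqrt(350) = [18; (1, 2, 2, 2, 1, 36)] with period length k = 6.
k is even, so the fundamental solution of x^2 - 350y^2 = 1 is (p_{k-1}, q_{k-1}) = (p_5, q_5); compute convergents through index 5.
Convergents (p_i = a_i*p_{i-1} + p_{i-2}, q_i = a_i*q_{i-1} + q_{i-2} with p_{-2}=0, p_{-1}=1, q_{-2}=1, q_{-1}=0):
  i=0: a_0=18, p_0 = 18*1 + 0 = 18, q_0 = 18*0 + 1 = 1.
  i=1: a_1=1, p_1 = 1*18 + 1 = 19, q_1 = 1*1 + 0 = 1.
  i=2: a_2=2, p_2 = 2*19 + 18 = 56, q_2 = 2*1 + 1 = 3.
  i=3: a_3=2, p_3 = 2*56 + 19 = 131, q_3 = 2*3 + 1 = 7.
  i=4: a_4=2, p_4 = 2*131 + 56 = 318, q_4 = 2*7 + 3 = 17.
  i=5: a_5=1, p_5 = 1*318 + 131 = 449, q_5 = 1*17 + 7 = 24.
Check: 449^2 - 350*24^2 = 201601 - 201600 = 1, so (x, y) = (449, 24) solves the equation, and by the theorem it is the least positive solution.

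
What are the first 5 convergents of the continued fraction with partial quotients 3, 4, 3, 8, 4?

Using the convergent recurrence p_i = a_i*p_{i-1} + p_{i-2}, q_i = a_i*q_{i-1} + q_{i-2} with p_{-2}=0, p_{-1}=1, q_{-2}=1, q_{-1}=0:
  i=0: a_0=3, p_0 = 3*1 + 0 = 3, q_0 = 3*0 + 1 = 1.
  i=1: a_1=4, p_1 = 4*3 + 1 = 13, q_1 = 4*1 + 0 = 4.
  i=2: a_2=3, p_2 = 3*13 + 3 = 42, q_2 = 3*4 + 1 = 13.
  i=3: a_3=8, p_3 = 8*42 + 13 = 349, q_3 = 8*13 + 4 = 108.
  i=4: a_4=4, p_4 = 4*349 + 42 = 1438, q_4 = 4*108 + 13 = 445.

3/1, 13/4, 42/13, 349/108, 1438/445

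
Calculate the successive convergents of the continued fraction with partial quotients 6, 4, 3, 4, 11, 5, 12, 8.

6/1, 25/4, 81/13, 349/56, 3920/629, 19949/3201, 243308/39041, 1966413/315529

Using the convergent recurrence p_i = a_i*p_{i-1} + p_{i-2}, q_i = a_i*q_{i-1} + q_{i-2} with p_{-2}=0, p_{-1}=1, q_{-2}=1, q_{-1}=0:
  i=0: a_0=6, p_0 = 6*1 + 0 = 6, q_0 = 6*0 + 1 = 1.
  i=1: a_1=4, p_1 = 4*6 + 1 = 25, q_1 = 4*1 + 0 = 4.
  i=2: a_2=3, p_2 = 3*25 + 6 = 81, q_2 = 3*4 + 1 = 13.
  i=3: a_3=4, p_3 = 4*81 + 25 = 349, q_3 = 4*13 + 4 = 56.
  i=4: a_4=11, p_4 = 11*349 + 81 = 3920, q_4 = 11*56 + 13 = 629.
  i=5: a_5=5, p_5 = 5*3920 + 349 = 19949, q_5 = 5*629 + 56 = 3201.
  i=6: a_6=12, p_6 = 12*19949 + 3920 = 243308, q_6 = 12*3201 + 629 = 39041.
  i=7: a_7=8, p_7 = 8*243308 + 19949 = 1966413, q_7 = 8*39041 + 3201 = 315529.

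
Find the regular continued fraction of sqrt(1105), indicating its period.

Write x_i = (sqrt(1105) + m_i)/d_i with (m_0, d_0) = (0, 1). a_0 = floor(sqrt(1105)) = 33, since 33^2 = 1089 <= 1105 < 1156 = 34^2.
Iterate m_{i+1} = d_i*a_i - m_i, d_{i+1} = (1105 - m_{i+1}^2)/d_i, a_{i+1} = floor((a_0 + m_{i+1})/d_{i+1}):
  m_1 = 1*33 - 0 = 33, d_1 = (1105 - 33^2)/1 = 16/1 = 16, a_1 = floor((33 + 33)/16) = 4.
  m_2 = 16*4 - 33 = 31, d_2 = (1105 - 31^2)/16 = 144/16 = 9, a_2 = floor((33 + 31)/9) = 7.
  m_3 = 9*7 - 31 = 32, d_3 = (1105 - 32^2)/9 = 81/9 = 9, a_3 = floor((33 + 32)/9) = 7.
  m_4 = 9*7 - 32 = 31, d_4 = (1105 - 31^2)/9 = 144/9 = 16, a_4 = floor((33 + 31)/16) = 4.
  m_5 = 16*4 - 31 = 33, d_5 = (1105 - 33^2)/16 = 16/16 = 1, a_5 = floor((33 + 33)/1) = 66.
  m_6 = 1*66 - 33 = 33, d_6 = (1105 - 33^2)/1 = 16/1 = 16: (m_6, d_6) = (m_1, d_1) = (33, 16), so from here the quotients repeat a_1, ..., a_5; the period length is 5.
Hence the expansion of sqrt(1105) is a_0 = 33 followed by the repeating block 4, 7, 7, 4, 66 (period 5).

[33; (4, 7, 7, 4, 66)]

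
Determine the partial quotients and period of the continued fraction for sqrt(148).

Write x_i = (sqrt(148) + m_i)/d_i with (m_0, d_0) = (0, 1). a_0 = floor(sqrt(148)) = 12, since 12^2 = 144 <= 148 < 169 = 13^2.
Iterate m_{i+1} = d_i*a_i - m_i, d_{i+1} = (148 - m_{i+1}^2)/d_i, a_{i+1} = floor((a_0 + m_{i+1})/d_{i+1}):
  m_1 = 1*12 - 0 = 12, d_1 = (148 - 12^2)/1 = 4/1 = 4, a_1 = floor((12 + 12)/4) = 6.
  m_2 = 4*6 - 12 = 12, d_2 = (148 - 12^2)/4 = 4/4 = 1, a_2 = floor((12 + 12)/1) = 24.
  m_3 = 1*24 - 12 = 12, d_3 = (148 - 12^2)/1 = 4/1 = 4: (m_3, d_3) = (m_1, d_1) = (12, 4), so from here the quotients repeat a_1, a_2; the period length is 2.
Hence the expansion of sqrt(148) is a_0 = 12 followed by the repeating block 6, 24 (period 2).

[12; (6, 24)]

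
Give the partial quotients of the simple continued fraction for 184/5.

Run the Euclidean algorithm on 184 and 5; the successive quotients are the partial quotients a_0, a_1, ... (each step inverts the fractional part left over by the previous one):
  184 = 36*5 + 4, so a_0 = 36.
  5 = 1*4 + 1, so a_1 = 1.
  4 = 4*1 + 0, so a_2 = 4.
The remainder reaches 0 after 3 divisions, so the expansion has 3 partial quotients, read off in order.

[36; 1, 4]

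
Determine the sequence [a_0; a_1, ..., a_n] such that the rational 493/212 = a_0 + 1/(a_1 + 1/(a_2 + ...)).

[2; 3, 13, 1, 4]

Run the Euclidean algorithm on 493 and 212; the successive quotients are the partial quotients a_0, a_1, ... (each step inverts the fractional part left over by the previous one):
  493 = 2*212 + 69, so a_0 = 2.
  212 = 3*69 + 5, so a_1 = 3.
  69 = 13*5 + 4, so a_2 = 13.
  5 = 1*4 + 1, so a_3 = 1.
  4 = 4*1 + 0, so a_4 = 4.
The remainder reaches 0 after 5 divisions, so the expansion has 5 partial quotients, read off in order.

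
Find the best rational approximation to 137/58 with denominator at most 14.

Expand x = 137/58 as a continued fraction with the Euclidean algorithm:
  137 = 2*58 + 21, so a_0 = 2.
  58 = 2*21 + 16, so a_1 = 2.
  21 = 1*16 + 5, so a_2 = 1.
  16 = 3*5 + 1, so a_3 = 3.
  5 = 5*1 + 0, so a_4 = 5.
so x = [2; 2, 1, 3, 5].
Convergents (p_i = a_i*p_{i-1} + p_{i-2}, q_i = a_i*q_{i-1} + q_{i-2} with p_{-2}=0, p_{-1}=1, q_{-2}=1, q_{-1}=0), until the denominator exceeds 14:
  i=0: a_0=2, p_0 = 2*1 + 0 = 2, q_0 = 2*0 + 1 = 1.
  i=1: a_1=2, p_1 = 2*2 + 1 = 5, q_1 = 2*1 + 0 = 2.
  i=2: a_2=1, p_2 = 1*5 + 2 = 7, q_2 = 1*2 + 1 = 3.
  i=3: a_3=3, p_3 = 3*7 + 5 = 26, q_3 = 3*3 + 2 = 11.
  i=4: a_4=5, p_4 = 5*26 + 7 = 137, q_4 = 5*11 + 3 = 58.
q_4 = 58 > 14, so the last convergent with denominator <= 14 is p_3/q_3 = 26/11.
The closest fraction with denominator <= 14 is either p_3/q_3 or the intermediate fraction (k*p_3 + p_2)/(k*q_3 + q_2) with the largest k >= 1 whose denominator stays <= 14; these approach x as k grows, and every other convergent or intermediate fraction in range is farther away.
Largest k: floor((14 - q_2)/q_3) = floor((14 - 3)/11) = 1.
That gives (1*26 + 7)/(1*11 + 3) = 33/14.
Compare the errors: |x - 26/11| = |137*11 - 26*58|/(58*11) = 1/638, and |x - 33/14| = |137*14 - 33*58|/(58*14) = 4/812.
Cross-multiplying, 1*812 = 812 < 2552 = 4*638, so 1/638 is smaller: the convergent 26/11 is closer to x than 33/14.

26/11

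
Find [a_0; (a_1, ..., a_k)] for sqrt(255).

[15; (1, 30)]

Write x_i = (sqrt(255) + m_i)/d_i with (m_0, d_0) = (0, 1). a_0 = floor(sqrt(255)) = 15, since 15^2 = 225 <= 255 < 256 = 16^2.
Iterate m_{i+1} = d_i*a_i - m_i, d_{i+1} = (255 - m_{i+1}^2)/d_i, a_{i+1} = floor((a_0 + m_{i+1})/d_{i+1}):
  m_1 = 1*15 - 0 = 15, d_1 = (255 - 15^2)/1 = 30/1 = 30, a_1 = floor((15 + 15)/30) = 1.
  m_2 = 30*1 - 15 = 15, d_2 = (255 - 15^2)/30 = 30/30 = 1, a_2 = floor((15 + 15)/1) = 30.
  m_3 = 1*30 - 15 = 15, d_3 = (255 - 15^2)/1 = 30/1 = 30: (m_3, d_3) = (m_1, d_1) = (15, 30), so from here the quotients repeat a_1, a_2; the period length is 2.
Hence the expansion of sqrt(255) is a_0 = 15 followed by the repeating block 1, 30 (period 2).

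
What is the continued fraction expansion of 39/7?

[5; 1, 1, 3]

Run the Euclidean algorithm on 39 and 7; the successive quotients are the partial quotients a_0, a_1, ... (each step inverts the fractional part left over by the previous one):
  39 = 5*7 + 4, so a_0 = 5.
  7 = 1*4 + 3, so a_1 = 1.
  4 = 1*3 + 1, so a_2 = 1.
  3 = 3*1 + 0, so a_3 = 3.
The remainder reaches 0 after 4 divisions, so the expansion has 4 partial quotients, read off in order.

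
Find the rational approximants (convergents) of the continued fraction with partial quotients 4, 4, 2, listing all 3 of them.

Using the convergent recurrence p_i = a_i*p_{i-1} + p_{i-2}, q_i = a_i*q_{i-1} + q_{i-2} with p_{-2}=0, p_{-1}=1, q_{-2}=1, q_{-1}=0:
  i=0: a_0=4, p_0 = 4*1 + 0 = 4, q_0 = 4*0 + 1 = 1.
  i=1: a_1=4, p_1 = 4*4 + 1 = 17, q_1 = 4*1 + 0 = 4.
  i=2: a_2=2, p_2 = 2*17 + 4 = 38, q_2 = 2*4 + 1 = 9.

4/1, 17/4, 38/9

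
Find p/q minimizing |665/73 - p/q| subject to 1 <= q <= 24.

Expand x = 665/73 as a continued fraction with the Euclidean algorithm:
  665 = 9*73 + 8, so a_0 = 9.
  73 = 9*8 + 1, so a_1 = 9.
  8 = 8*1 + 0, so a_2 = 8.
so x = [9; 9, 8].
Convergents (p_i = a_i*p_{i-1} + p_{i-2}, q_i = a_i*q_{i-1} + q_{i-2} with p_{-2}=0, p_{-1}=1, q_{-2}=1, q_{-1}=0), until the denominator exceeds 24:
  i=0: a_0=9, p_0 = 9*1 + 0 = 9, q_0 = 9*0 + 1 = 1.
  i=1: a_1=9, p_1 = 9*9 + 1 = 82, q_1 = 9*1 + 0 = 9.
  i=2: a_2=8, p_2 = 8*82 + 9 = 665, q_2 = 8*9 + 1 = 73.
q_2 = 73 > 24, so the last convergent with denominator <= 24 is p_1/q_1 = 82/9.
The closest fraction with denominator <= 24 is either p_1/q_1 or the intermediate fraction (k*p_1 + p_0)/(k*q_1 + q_0) with the largest k >= 1 whose denominator stays <= 24; these approach x as k grows, and every other convergent or intermediate fraction in range is farther away.
Largest k: floor((24 - q_0)/q_1) = floor((24 - 1)/9) = 2.
That gives (2*82 + 9)/(2*9 + 1) = 173/19.
Compare the errors: |x - 82/9| = |665*9 - 82*73|/(73*9) = 1/657, and |x - 173/19| = |665*19 - 173*73|/(73*19) = 6/1387.
Cross-multiplying, 1*1387 = 1387 < 3942 = 6*657, so 1/657 is smaller: the convergent 82/9 is closer to x than 173/19.

82/9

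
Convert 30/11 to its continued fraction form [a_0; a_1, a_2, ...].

[2; 1, 2, 1, 2]

Run the Euclidean algorithm on 30 and 11; the successive quotients are the partial quotients a_0, a_1, ... (each step inverts the fractional part left over by the previous one):
  30 = 2*11 + 8, so a_0 = 2.
  11 = 1*8 + 3, so a_1 = 1.
  8 = 2*3 + 2, so a_2 = 2.
  3 = 1*2 + 1, so a_3 = 1.
  2 = 2*1 + 0, so a_4 = 2.
The remainder reaches 0 after 5 divisions, so the expansion has 5 partial quotients, read off in order.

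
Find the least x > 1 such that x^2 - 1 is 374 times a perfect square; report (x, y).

First expand sqrt(374) as a continued fraction. With x_i = (sqrt(374) + m_i)/d_i and (m_0, d_0) = (0, 1): a_0 = floor(sqrt(374)) = 19, since 19^2 = 361 <= 374 < 400 = 20^2.
Iterate m_{i+1} = d_i*a_i - m_i, d_{i+1} = (374 - m_{i+1}^2)/d_i, a_{i+1} = floor((a_0 + m_{i+1})/d_{i+1}):
  m_1 = 1*19 - 0 = 19, d_1 = (374 - 19^2)/1 = 13/1 = 13, a_1 = floor((19 + 19)/13) = 2.
  m_2 = 13*2 - 19 = 7, d_2 = (374 - 7^2)/13 = 325/13 = 25, a_2 = floor((19 + 7)/25) = 1.
  m_3 = 25*1 - 7 = 18, d_3 = (374 - 18^2)/25 = 50/25 = 2, a_3 = floor((19 + 18)/2) = 18.
  m_4 = 2*18 - 18 = 18, d_4 = (374 - 18^2)/2 = 50/2 = 25, a_4 = floor((19 + 18)/25) = 1.
  m_5 = 25*1 - 18 = 7, d_5 = (374 - 7^2)/25 = 325/25 = 13, a_5 = floor((19 + 7)/13) = 2.
  m_6 = 13*2 - 7 = 19, d_6 = (374 - 19^2)/13 = 13/13 = 1, a_6 = floor((19 + 19)/1) = 38.
  m_7 = 1*38 - 19 = 19, d_7 = (374 - 19^2)/1 = 13/1 = 13: (m_7, d_7) = (m_1, d_1) = (19, 13), so from here the quotients repeat a_1, ..., a_6; the period length is 6.
So sqrt(374) = [19; (2, 1, 18, 1, 2, 38)] with period length k = 6.
k is even, so the fundamental solution of x^2 - 374y^2 = 1 is (p_{k-1}, q_{k-1}) = (p_5, q_5); compute convergents through index 5.
Convergents (p_i = a_i*p_{i-1} + p_{i-2}, q_i = a_i*q_{i-1} + q_{i-2} with p_{-2}=0, p_{-1}=1, q_{-2}=1, q_{-1}=0):
  i=0: a_0=19, p_0 = 19*1 + 0 = 19, q_0 = 19*0 + 1 = 1.
  i=1: a_1=2, p_1 = 2*19 + 1 = 39, q_1 = 2*1 + 0 = 2.
  i=2: a_2=1, p_2 = 1*39 + 19 = 58, q_2 = 1*2 + 1 = 3.
  i=3: a_3=18, p_3 = 18*58 + 39 = 1083, q_3 = 18*3 + 2 = 56.
  i=4: a_4=1, p_4 = 1*1083 + 58 = 1141, q_4 = 1*56 + 3 = 59.
  i=5: a_5=2, p_5 = 2*1141 + 1083 = 3365, q_5 = 2*59 + 56 = 174.
Check: 3365^2 - 374*174^2 = 11323225 - 11323224 = 1, so (x, y) = (3365, 174) solves the equation, and by the theorem it is the least positive solution.

(x, y) = (3365, 174)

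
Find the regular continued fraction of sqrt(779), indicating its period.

Write x_i = (sqrt(779) + m_i)/d_i with (m_0, d_0) = (0, 1). a_0 = floor(sqrt(779)) = 27, since 27^2 = 729 <= 779 < 784 = 28^2.
Iterate m_{i+1} = d_i*a_i - m_i, d_{i+1} = (779 - m_{i+1}^2)/d_i, a_{i+1} = floor((a_0 + m_{i+1})/d_{i+1}):
  m_1 = 1*27 - 0 = 27, d_1 = (779 - 27^2)/1 = 50/1 = 50, a_1 = floor((27 + 27)/50) = 1.
  m_2 = 50*1 - 27 = 23, d_2 = (779 - 23^2)/50 = 250/50 = 5, a_2 = floor((27 + 23)/5) = 10.
  m_3 = 5*10 - 23 = 27, d_3 = (779 - 27^2)/5 = 50/5 = 10, a_3 = floor((27 + 27)/10) = 5.
  m_4 = 10*5 - 27 = 23, d_4 = (779 - 23^2)/10 = 250/10 = 25, a_4 = floor((27 + 23)/25) = 2.
  m_5 = 25*2 - 23 = 27, d_5 = (779 - 27^2)/25 = 50/25 = 2, a_5 = floor((27 + 27)/2) = 27.
  m_6 = 2*27 - 27 = 27, d_6 = (779 - 27^2)/2 = 50/2 = 25, a_6 = floor((27 + 27)/25) = 2.
  m_7 = 25*2 - 27 = 23, d_7 = (779 - 23^2)/25 = 250/25 = 10, a_7 = floor((27 + 23)/10) = 5.
  m_8 = 10*5 - 23 = 27, d_8 = (779 - 27^2)/10 = 50/10 = 5, a_8 = floor((27 + 27)/5) = 10.
  m_9 = 5*10 - 27 = 23, d_9 = (779 - 23^2)/5 = 250/5 = 50, a_9 = floor((27 + 23)/50) = 1.
  m_10 = 50*1 - 23 = 27, d_10 = (779 - 27^2)/50 = 50/50 = 1, a_10 = floor((27 + 27)/1) = 54.
  m_11 = 1*54 - 27 = 27, d_11 = (779 - 27^2)/1 = 50/1 = 50: (m_11, d_11) = (m_1, d_1) = (27, 50), so from here the quotients repeat a_1, ..., a_10; the period length is 10.
Hence the expansion of sqrt(779) is a_0 = 27 followed by the repeating block 1, 10, 5, 2, 27, 2, 5, 10, 1, 54 (period 10).

[27; (1, 10, 5, 2, 27, 2, 5, 10, 1, 54)]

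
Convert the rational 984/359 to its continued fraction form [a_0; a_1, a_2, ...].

[2; 1, 2, 1, 6, 6, 2]

Run the Euclidean algorithm on 984 and 359; the successive quotients are the partial quotients a_0, a_1, ... (each step inverts the fractional part left over by the previous one):
  984 = 2*359 + 266, so a_0 = 2.
  359 = 1*266 + 93, so a_1 = 1.
  266 = 2*93 + 80, so a_2 = 2.
  93 = 1*80 + 13, so a_3 = 1.
  80 = 6*13 + 2, so a_4 = 6.
  13 = 6*2 + 1, so a_5 = 6.
  2 = 2*1 + 0, so a_6 = 2.
The remainder reaches 0 after 7 divisions, so the expansion has 7 partial quotients, read off in order.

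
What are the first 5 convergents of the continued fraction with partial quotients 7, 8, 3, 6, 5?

7/1, 57/8, 178/25, 1125/158, 5803/815

Using the convergent recurrence p_i = a_i*p_{i-1} + p_{i-2}, q_i = a_i*q_{i-1} + q_{i-2} with p_{-2}=0, p_{-1}=1, q_{-2}=1, q_{-1}=0:
  i=0: a_0=7, p_0 = 7*1 + 0 = 7, q_0 = 7*0 + 1 = 1.
  i=1: a_1=8, p_1 = 8*7 + 1 = 57, q_1 = 8*1 + 0 = 8.
  i=2: a_2=3, p_2 = 3*57 + 7 = 178, q_2 = 3*8 + 1 = 25.
  i=3: a_3=6, p_3 = 6*178 + 57 = 1125, q_3 = 6*25 + 8 = 158.
  i=4: a_4=5, p_4 = 5*1125 + 178 = 5803, q_4 = 5*158 + 25 = 815.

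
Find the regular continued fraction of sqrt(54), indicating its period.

Write x_i = (sqrt(54) + m_i)/d_i with (m_0, d_0) = (0, 1). a_0 = floor(sqrt(54)) = 7, since 7^2 = 49 <= 54 < 64 = 8^2.
Iterate m_{i+1} = d_i*a_i - m_i, d_{i+1} = (54 - m_{i+1}^2)/d_i, a_{i+1} = floor((a_0 + m_{i+1})/d_{i+1}):
  m_1 = 1*7 - 0 = 7, d_1 = (54 - 7^2)/1 = 5/1 = 5, a_1 = floor((7 + 7)/5) = 2.
  m_2 = 5*2 - 7 = 3, d_2 = (54 - 3^2)/5 = 45/5 = 9, a_2 = floor((7 + 3)/9) = 1.
  m_3 = 9*1 - 3 = 6, d_3 = (54 - 6^2)/9 = 18/9 = 2, a_3 = floor((7 + 6)/2) = 6.
  m_4 = 2*6 - 6 = 6, d_4 = (54 - 6^2)/2 = 18/2 = 9, a_4 = floor((7 + 6)/9) = 1.
  m_5 = 9*1 - 6 = 3, d_5 = (54 - 3^2)/9 = 45/9 = 5, a_5 = floor((7 + 3)/5) = 2.
  m_6 = 5*2 - 3 = 7, d_6 = (54 - 7^2)/5 = 5/5 = 1, a_6 = floor((7 + 7)/1) = 14.
  m_7 = 1*14 - 7 = 7, d_7 = (54 - 7^2)/1 = 5/1 = 5: (m_7, d_7) = (m_1, d_1) = (7, 5), so from here the quotients repeat a_1, ..., a_6; the period length is 6.
Hence the expansion of sqrt(54) is a_0 = 7 followed by the repeating block 2, 1, 6, 1, 2, 14 (period 6).

[7; (2, 1, 6, 1, 2, 14)]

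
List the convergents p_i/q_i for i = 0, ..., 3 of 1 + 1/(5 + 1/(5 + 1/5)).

1/1, 6/5, 31/26, 161/135

Using the convergent recurrence p_i = a_i*p_{i-1} + p_{i-2}, q_i = a_i*q_{i-1} + q_{i-2} with p_{-2}=0, p_{-1}=1, q_{-2}=1, q_{-1}=0:
  i=0: a_0=1, p_0 = 1*1 + 0 = 1, q_0 = 1*0 + 1 = 1.
  i=1: a_1=5, p_1 = 5*1 + 1 = 6, q_1 = 5*1 + 0 = 5.
  i=2: a_2=5, p_2 = 5*6 + 1 = 31, q_2 = 5*5 + 1 = 26.
  i=3: a_3=5, p_3 = 5*31 + 6 = 161, q_3 = 5*26 + 5 = 135.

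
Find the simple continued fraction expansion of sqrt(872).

Write x_i = (sqrt(872) + m_i)/d_i with (m_0, d_0) = (0, 1). a_0 = floor(sqrt(872)) = 29, since 29^2 = 841 <= 872 < 900 = 30^2.
Iterate m_{i+1} = d_i*a_i - m_i, d_{i+1} = (872 - m_{i+1}^2)/d_i, a_{i+1} = floor((a_0 + m_{i+1})/d_{i+1}):
  m_1 = 1*29 - 0 = 29, d_1 = (872 - 29^2)/1 = 31/1 = 31, a_1 = floor((29 + 29)/31) = 1.
  m_2 = 31*1 - 29 = 2, d_2 = (872 - 2^2)/31 = 868/31 = 28, a_2 = floor((29 + 2)/28) = 1.
  m_3 = 28*1 - 2 = 26, d_3 = (872 - 26^2)/28 = 196/28 = 7, a_3 = floor((29 + 26)/7) = 7.
  m_4 = 7*7 - 26 = 23, d_4 = (872 - 23^2)/7 = 343/7 = 49, a_4 = floor((29 + 23)/49) = 1.
  m_5 = 49*1 - 23 = 26, d_5 = (872 - 26^2)/49 = 196/49 = 4, a_5 = floor((29 + 26)/4) = 13.
  m_6 = 4*13 - 26 = 26, d_6 = (872 - 26^2)/4 = 196/4 = 49, a_6 = floor((29 + 26)/49) = 1.
  m_7 = 49*1 - 26 = 23, d_7 = (872 - 23^2)/49 = 343/49 = 7, a_7 = floor((29 + 23)/7) = 7.
  m_8 = 7*7 - 23 = 26, d_8 = (872 - 26^2)/7 = 196/7 = 28, a_8 = floor((29 + 26)/28) = 1.
  m_9 = 28*1 - 26 = 2, d_9 = (872 - 2^2)/28 = 868/28 = 31, a_9 = floor((29 + 2)/31) = 1.
  m_10 = 31*1 - 2 = 29, d_10 = (872 - 29^2)/31 = 31/31 = 1, a_10 = floor((29 + 29)/1) = 58.
  m_11 = 1*58 - 29 = 29, d_11 = (872 - 29^2)/1 = 31/1 = 31: (m_11, d_11) = (m_1, d_1) = (29, 31), so from here the quotients repeat a_1, ..., a_10; the period length is 10.
Hence the expansion of sqrt(872) is a_0 = 29 followed by the repeating block 1, 1, 7, 1, 13, 1, 7, 1, 1, 58 (period 10).

[29; (1, 1, 7, 1, 13, 1, 7, 1, 1, 58)]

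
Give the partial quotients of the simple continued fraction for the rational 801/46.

Run the Euclidean algorithm on 801 and 46; the successive quotients are the partial quotients a_0, a_1, ... (each step inverts the fractional part left over by the previous one):
  801 = 17*46 + 19, so a_0 = 17.
  46 = 2*19 + 8, so a_1 = 2.
  19 = 2*8 + 3, so a_2 = 2.
  8 = 2*3 + 2, so a_3 = 2.
  3 = 1*2 + 1, so a_4 = 1.
  2 = 2*1 + 0, so a_5 = 2.
The remainder reaches 0 after 6 divisions, so the expansion has 6 partial quotients, read off in order.

[17; 2, 2, 2, 1, 2]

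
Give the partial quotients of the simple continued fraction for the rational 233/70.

[3; 3, 23]

Run the Euclidean algorithm on 233 and 70; the successive quotients are the partial quotients a_0, a_1, ... (each step inverts the fractional part left over by the previous one):
  233 = 3*70 + 23, so a_0 = 3.
  70 = 3*23 + 1, so a_1 = 3.
  23 = 23*1 + 0, so a_2 = 23.
The remainder reaches 0 after 3 divisions, so the expansion has 3 partial quotients, read off in order.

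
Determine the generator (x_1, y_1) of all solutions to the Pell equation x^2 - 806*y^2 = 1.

(x, y) = (6166395, 217202)

First expand sqrt(806) as a continued fraction. With x_i = (sqrt(806) + m_i)/d_i and (m_0, d_0) = (0, 1): a_0 = floor(sqrt(806)) = 28, since 28^2 = 784 <= 806 < 841 = 29^2.
Iterate m_{i+1} = d_i*a_i - m_i, d_{i+1} = (806 - m_{i+1}^2)/d_i, a_{i+1} = floor((a_0 + m_{i+1})/d_{i+1}):
  m_1 = 1*28 - 0 = 28, d_1 = (806 - 28^2)/1 = 22/1 = 22, a_1 = floor((28 + 28)/22) = 2.
  m_2 = 22*2 - 28 = 16, d_2 = (806 - 16^2)/22 = 550/22 = 25, a_2 = floor((28 + 16)/25) = 1.
  m_3 = 25*1 - 16 = 9, d_3 = (806 - 9^2)/25 = 725/25 = 29, a_3 = floor((28 + 9)/29) = 1.
  m_4 = 29*1 - 9 = 20, d_4 = (806 - 20^2)/29 = 406/29 = 14, a_4 = floor((28 + 20)/14) = 3.
  m_5 = 14*3 - 20 = 22, d_5 = (806 - 22^2)/14 = 322/14 = 23, a_5 = floor((28 + 22)/23) = 2.
  m_6 = 23*2 - 22 = 24, d_6 = (806 - 24^2)/23 = 230/23 = 10, a_6 = floor((28 + 24)/10) = 5.
  m_7 = 10*5 - 24 = 26, d_7 = (806 - 26^2)/10 = 130/10 = 13, a_7 = floor((28 + 26)/13) = 4.
  m_8 = 13*4 - 26 = 26, d_8 = (806 - 26^2)/13 = 130/13 = 10, a_8 = floor((28 + 26)/10) = 5.
  m_9 = 10*5 - 26 = 24, d_9 = (806 - 24^2)/10 = 230/10 = 23, a_9 = floor((28 + 24)/23) = 2.
  m_10 = 23*2 - 24 = 22, d_10 = (806 - 22^2)/23 = 322/23 = 14, a_10 = floor((28 + 22)/14) = 3.
  m_11 = 14*3 - 22 = 20, d_11 = (806 - 20^2)/14 = 406/14 = 29, a_11 = floor((28 + 20)/29) = 1.
  m_12 = 29*1 - 20 = 9, d_12 = (806 - 9^2)/29 = 725/29 = 25, a_12 = floor((28 + 9)/25) = 1.
  m_13 = 25*1 - 9 = 16, d_13 = (806 - 16^2)/25 = 550/25 = 22, a_13 = floor((28 + 16)/22) = 2.
  m_14 = 22*2 - 16 = 28, d_14 = (806 - 28^2)/22 = 22/22 = 1, a_14 = floor((28 + 28)/1) = 56.
  m_15 = 1*56 - 28 = 28, d_15 = (806 - 28^2)/1 = 22/1 = 22: (m_15, d_15) = (m_1, d_1) = (28, 22), so from here the quotients repeat a_1, ..., a_14; the period length is 14.
So sqrt(806) = [28; (2, 1, 1, 3, 2, 5, 4, 5, 2, 3, 1, 1, 2, 56)] with period length k = 14.
k is even, so the fundamental solution of x^2 - 806y^2 = 1 is (p_{k-1}, q_{k-1}) = (p_13, q_13); compute convergents through index 13.
Convergents (p_i = a_i*p_{i-1} + p_{i-2}, q_i = a_i*q_{i-1} + q_{i-2} with p_{-2}=0, p_{-1}=1, q_{-2}=1, q_{-1}=0):
  i=0: a_0=28, p_0 = 28*1 + 0 = 28, q_0 = 28*0 + 1 = 1.
  i=1: a_1=2, p_1 = 2*28 + 1 = 57, q_1 = 2*1 + 0 = 2.
  i=2: a_2=1, p_2 = 1*57 + 28 = 85, q_2 = 1*2 + 1 = 3.
  i=3: a_3=1, p_3 = 1*85 + 57 = 142, q_3 = 1*3 + 2 = 5.
  i=4: a_4=3, p_4 = 3*142 + 85 = 511, q_4 = 3*5 + 3 = 18.
  i=5: a_5=2, p_5 = 2*511 + 142 = 1164, q_5 = 2*18 + 5 = 41.
  i=6: a_6=5, p_6 = 5*1164 + 511 = 6331, q_6 = 5*41 + 18 = 223.
  i=7: a_7=4, p_7 = 4*6331 + 1164 = 26488, q_7 = 4*223 + 41 = 933.
  i=8: a_8=5, p_8 = 5*26488 + 6331 = 138771, q_8 = 5*933 + 223 = 4888.
  i=9: a_9=2, p_9 = 2*138771 + 26488 = 304030, q_9 = 2*4888 + 933 = 10709.
  i=10: a_10=3, p_10 = 3*304030 + 138771 = 1050861, q_10 = 3*10709 + 4888 = 37015.
  i=11: a_11=1, p_11 = 1*1050861 + 304030 = 1354891, q_11 = 1*37015 + 10709 = 47724.
  i=12: a_12=1, p_12 = 1*1354891 + 1050861 = 2405752, q_12 = 1*47724 + 37015 = 84739.
  i=13: a_13=2, p_13 = 2*2405752 + 1354891 = 6166395, q_13 = 2*84739 + 47724 = 217202.
Check: 6166395^2 - 806*217202^2 = 38024427296025 - 38024427296024 = 1, so (x, y) = (6166395, 217202) solves the equation, and by the theorem it is the least positive solution.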